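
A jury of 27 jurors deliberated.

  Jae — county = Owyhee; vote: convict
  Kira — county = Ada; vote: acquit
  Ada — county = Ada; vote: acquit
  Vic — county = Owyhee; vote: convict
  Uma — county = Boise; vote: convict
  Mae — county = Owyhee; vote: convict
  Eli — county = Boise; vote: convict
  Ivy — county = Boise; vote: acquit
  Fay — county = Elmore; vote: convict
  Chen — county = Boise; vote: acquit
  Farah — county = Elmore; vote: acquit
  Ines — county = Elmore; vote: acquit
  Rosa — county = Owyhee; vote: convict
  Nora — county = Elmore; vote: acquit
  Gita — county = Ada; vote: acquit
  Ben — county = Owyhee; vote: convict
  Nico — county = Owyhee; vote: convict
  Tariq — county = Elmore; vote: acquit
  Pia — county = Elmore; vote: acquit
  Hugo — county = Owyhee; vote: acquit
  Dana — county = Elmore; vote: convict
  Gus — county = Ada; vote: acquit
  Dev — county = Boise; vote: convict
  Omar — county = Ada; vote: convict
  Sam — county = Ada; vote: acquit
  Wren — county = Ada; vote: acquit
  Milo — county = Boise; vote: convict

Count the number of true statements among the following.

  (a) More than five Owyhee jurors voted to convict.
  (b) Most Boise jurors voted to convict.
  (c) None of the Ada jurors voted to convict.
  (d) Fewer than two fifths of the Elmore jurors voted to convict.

3

(a) Owyhee: |A| = 7, |A ∩ B| = 6; needs |A ∩ B| > 5 — true.
(b) Boise: |A| = 6, |A ∩ B| = 4; needs |A ∩ B| > |A ∖ B| — true.
(c) Ada: |A| = 7, |A ∩ B| = 1; needs A ∩ B = ∅ (|A ∩ B| = 0) — false.
(d) Elmore: |A| = 7, |A ∩ B| = 2; needs |A ∩ B| / |A| < 2/5 — true.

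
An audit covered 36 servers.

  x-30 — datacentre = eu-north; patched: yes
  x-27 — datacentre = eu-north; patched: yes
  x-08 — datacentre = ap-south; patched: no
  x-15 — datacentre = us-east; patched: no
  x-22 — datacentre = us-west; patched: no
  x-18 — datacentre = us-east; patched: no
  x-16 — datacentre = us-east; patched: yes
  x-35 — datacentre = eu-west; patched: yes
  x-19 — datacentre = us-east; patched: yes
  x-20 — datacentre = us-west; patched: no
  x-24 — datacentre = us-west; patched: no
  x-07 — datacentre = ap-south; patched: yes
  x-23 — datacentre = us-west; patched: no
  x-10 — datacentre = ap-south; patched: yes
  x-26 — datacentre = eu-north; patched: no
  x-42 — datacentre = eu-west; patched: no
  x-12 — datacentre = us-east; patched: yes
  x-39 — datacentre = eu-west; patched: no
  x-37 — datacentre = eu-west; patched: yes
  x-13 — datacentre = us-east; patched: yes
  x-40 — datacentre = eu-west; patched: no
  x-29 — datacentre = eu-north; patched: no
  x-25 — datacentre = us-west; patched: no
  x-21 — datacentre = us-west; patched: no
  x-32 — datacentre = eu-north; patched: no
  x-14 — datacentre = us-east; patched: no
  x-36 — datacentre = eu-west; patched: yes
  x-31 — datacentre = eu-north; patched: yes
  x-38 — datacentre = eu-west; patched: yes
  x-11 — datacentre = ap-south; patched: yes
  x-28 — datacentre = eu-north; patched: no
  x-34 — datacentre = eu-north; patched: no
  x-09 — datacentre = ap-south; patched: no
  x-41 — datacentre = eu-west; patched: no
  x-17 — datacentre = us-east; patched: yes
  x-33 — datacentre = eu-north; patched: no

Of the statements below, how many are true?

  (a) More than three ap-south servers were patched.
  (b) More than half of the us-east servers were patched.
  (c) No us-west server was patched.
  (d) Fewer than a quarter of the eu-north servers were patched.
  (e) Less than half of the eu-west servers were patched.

2

(a) ap-south: |A| = 5, |A ∩ B| = 3; needs |A ∩ B| > 3 — false.
(b) us-east: |A| = 8, |A ∩ B| = 5; needs |A ∩ B| > |A ∖ B| — true.
(c) us-west: |A| = 6, |A ∩ B| = 0; needs A ∩ B = ∅ (|A ∩ B| = 0) — true.
(d) eu-north: |A| = 9, |A ∩ B| = 3; needs |A ∩ B| / |A| < 1/4 — false.
(e) eu-west: |A| = 8, |A ∩ B| = 4; needs |A ∩ B| < |A ∖ B| — false.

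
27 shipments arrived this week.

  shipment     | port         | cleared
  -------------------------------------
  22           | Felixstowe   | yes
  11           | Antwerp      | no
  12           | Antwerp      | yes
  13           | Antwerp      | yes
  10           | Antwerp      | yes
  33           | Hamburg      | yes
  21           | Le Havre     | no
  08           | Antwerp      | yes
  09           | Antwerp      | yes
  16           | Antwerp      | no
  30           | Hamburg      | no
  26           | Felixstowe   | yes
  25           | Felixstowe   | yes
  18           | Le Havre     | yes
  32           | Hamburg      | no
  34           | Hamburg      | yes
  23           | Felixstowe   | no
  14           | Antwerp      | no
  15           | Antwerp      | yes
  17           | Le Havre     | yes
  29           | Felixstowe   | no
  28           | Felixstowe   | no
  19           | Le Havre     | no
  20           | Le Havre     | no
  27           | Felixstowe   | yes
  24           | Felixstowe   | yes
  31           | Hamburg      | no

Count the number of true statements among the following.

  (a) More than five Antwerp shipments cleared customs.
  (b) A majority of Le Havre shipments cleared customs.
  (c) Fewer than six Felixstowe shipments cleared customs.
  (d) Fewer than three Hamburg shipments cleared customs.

(a) Antwerp: |A| = 9, |A ∩ B| = 6; needs |A ∩ B| > 5 — true.
(b) Le Havre: |A| = 5, |A ∩ B| = 2; needs |A ∩ B| > |A ∖ B| — false.
(c) Felixstowe: |A| = 8, |A ∩ B| = 5; needs |A ∩ B| < 6 — true.
(d) Hamburg: |A| = 5, |A ∩ B| = 2; needs |A ∩ B| < 3 — true.

3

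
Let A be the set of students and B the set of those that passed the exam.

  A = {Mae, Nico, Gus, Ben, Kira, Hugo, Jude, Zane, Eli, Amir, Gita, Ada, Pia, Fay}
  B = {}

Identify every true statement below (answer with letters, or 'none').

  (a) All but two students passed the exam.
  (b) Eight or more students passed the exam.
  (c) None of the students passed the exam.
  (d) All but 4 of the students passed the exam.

|A| = 14, |A ∩ B| = 0, |A ∖ B| = 14.
(a) |A ∖ B| = 2: fails.
(b) |A ∩ B| ≥ 8: fails.
(c) A ∩ B = ∅ (|A ∩ B| = 0): holds.
(d) |A ∖ B| = 4: fails.

(c)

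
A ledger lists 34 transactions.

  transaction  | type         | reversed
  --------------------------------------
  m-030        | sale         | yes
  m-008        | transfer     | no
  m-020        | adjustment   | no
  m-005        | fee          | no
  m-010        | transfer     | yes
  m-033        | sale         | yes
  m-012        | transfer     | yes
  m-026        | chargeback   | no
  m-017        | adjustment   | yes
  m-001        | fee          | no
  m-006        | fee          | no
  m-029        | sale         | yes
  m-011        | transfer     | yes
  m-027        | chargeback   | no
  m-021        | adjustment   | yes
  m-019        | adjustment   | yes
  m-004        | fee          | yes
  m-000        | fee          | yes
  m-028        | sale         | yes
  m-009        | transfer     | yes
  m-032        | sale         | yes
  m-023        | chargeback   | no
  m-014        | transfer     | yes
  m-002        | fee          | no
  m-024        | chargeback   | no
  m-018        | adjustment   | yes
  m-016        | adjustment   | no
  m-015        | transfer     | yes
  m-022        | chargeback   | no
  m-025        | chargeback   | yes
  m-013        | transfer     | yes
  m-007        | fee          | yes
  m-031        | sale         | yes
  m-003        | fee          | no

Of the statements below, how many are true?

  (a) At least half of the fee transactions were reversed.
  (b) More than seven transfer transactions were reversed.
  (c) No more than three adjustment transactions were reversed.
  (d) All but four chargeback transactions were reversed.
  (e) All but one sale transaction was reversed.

(a) fee: |A| = 8, |A ∩ B| = 3; needs |A ∩ B| ≥ |A ∖ B| — false.
(b) transfer: |A| = 8, |A ∩ B| = 7; needs |A ∩ B| > 7 — false.
(c) adjustment: |A| = 6, |A ∩ B| = 4; needs |A ∩ B| ≤ 3 — false.
(d) chargeback: |A| = 6, |A ∩ B| = 1; needs |A ∖ B| = 4 — false.
(e) sale: |A| = 6, |A ∩ B| = 6; needs |A ∖ B| = 1 — false.

0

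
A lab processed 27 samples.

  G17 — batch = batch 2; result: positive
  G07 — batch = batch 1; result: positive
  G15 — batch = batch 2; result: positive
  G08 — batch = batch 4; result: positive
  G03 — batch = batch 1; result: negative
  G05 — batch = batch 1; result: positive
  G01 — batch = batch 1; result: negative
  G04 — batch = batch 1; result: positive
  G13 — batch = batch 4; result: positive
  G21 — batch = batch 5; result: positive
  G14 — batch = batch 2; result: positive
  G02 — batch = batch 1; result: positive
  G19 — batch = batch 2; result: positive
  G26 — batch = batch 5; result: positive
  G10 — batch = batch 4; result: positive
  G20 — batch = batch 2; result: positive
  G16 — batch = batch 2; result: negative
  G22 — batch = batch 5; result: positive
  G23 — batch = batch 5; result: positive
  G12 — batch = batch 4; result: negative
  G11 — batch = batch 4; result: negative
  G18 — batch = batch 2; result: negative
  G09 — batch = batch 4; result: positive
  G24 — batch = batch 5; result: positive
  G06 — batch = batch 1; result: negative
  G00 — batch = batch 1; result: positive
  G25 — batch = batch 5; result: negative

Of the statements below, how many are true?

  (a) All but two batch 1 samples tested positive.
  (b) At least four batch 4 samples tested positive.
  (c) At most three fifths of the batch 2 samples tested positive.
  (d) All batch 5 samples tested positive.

1

(a) batch 1: |A| = 8, |A ∩ B| = 5; needs |A ∖ B| = 2 — false.
(b) batch 4: |A| = 6, |A ∩ B| = 4; needs |A ∩ B| ≥ 4 — true.
(c) batch 2: |A| = 7, |A ∩ B| = 5; needs |A ∩ B| / |A| ≤ 3/5 — false.
(d) batch 5: |A| = 6, |A ∩ B| = 5; needs A ⊆ B, i.e. every element of A is in B (|A ∖ B| = 0) — false.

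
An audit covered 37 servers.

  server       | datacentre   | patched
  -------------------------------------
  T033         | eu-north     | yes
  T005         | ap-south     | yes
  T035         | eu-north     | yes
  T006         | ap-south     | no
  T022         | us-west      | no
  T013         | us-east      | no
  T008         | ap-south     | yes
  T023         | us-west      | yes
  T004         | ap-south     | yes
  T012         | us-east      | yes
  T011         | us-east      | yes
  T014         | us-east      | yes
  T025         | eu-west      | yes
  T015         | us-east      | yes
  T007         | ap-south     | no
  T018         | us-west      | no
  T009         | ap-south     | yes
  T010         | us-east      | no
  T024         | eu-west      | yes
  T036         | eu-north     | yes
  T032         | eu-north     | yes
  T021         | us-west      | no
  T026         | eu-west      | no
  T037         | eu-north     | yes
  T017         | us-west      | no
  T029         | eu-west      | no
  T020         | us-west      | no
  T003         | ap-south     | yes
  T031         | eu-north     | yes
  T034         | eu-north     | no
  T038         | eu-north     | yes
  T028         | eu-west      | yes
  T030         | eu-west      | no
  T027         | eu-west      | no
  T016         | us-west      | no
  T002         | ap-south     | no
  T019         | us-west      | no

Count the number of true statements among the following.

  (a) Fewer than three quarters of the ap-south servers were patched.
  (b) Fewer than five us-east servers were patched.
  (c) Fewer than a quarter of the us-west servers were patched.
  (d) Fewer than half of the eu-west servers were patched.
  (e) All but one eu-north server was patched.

5

(a) ap-south: |A| = 8, |A ∩ B| = 5; needs |A ∩ B| / |A| < 3/4 — true.
(b) us-east: |A| = 6, |A ∩ B| = 4; needs |A ∩ B| < 5 — true.
(c) us-west: |A| = 8, |A ∩ B| = 1; needs |A ∩ B| / |A| < 1/4 — true.
(d) eu-west: |A| = 7, |A ∩ B| = 3; needs |A ∩ B| < |A ∖ B| — true.
(e) eu-north: |A| = 8, |A ∩ B| = 7; needs |A ∖ B| = 1 — true.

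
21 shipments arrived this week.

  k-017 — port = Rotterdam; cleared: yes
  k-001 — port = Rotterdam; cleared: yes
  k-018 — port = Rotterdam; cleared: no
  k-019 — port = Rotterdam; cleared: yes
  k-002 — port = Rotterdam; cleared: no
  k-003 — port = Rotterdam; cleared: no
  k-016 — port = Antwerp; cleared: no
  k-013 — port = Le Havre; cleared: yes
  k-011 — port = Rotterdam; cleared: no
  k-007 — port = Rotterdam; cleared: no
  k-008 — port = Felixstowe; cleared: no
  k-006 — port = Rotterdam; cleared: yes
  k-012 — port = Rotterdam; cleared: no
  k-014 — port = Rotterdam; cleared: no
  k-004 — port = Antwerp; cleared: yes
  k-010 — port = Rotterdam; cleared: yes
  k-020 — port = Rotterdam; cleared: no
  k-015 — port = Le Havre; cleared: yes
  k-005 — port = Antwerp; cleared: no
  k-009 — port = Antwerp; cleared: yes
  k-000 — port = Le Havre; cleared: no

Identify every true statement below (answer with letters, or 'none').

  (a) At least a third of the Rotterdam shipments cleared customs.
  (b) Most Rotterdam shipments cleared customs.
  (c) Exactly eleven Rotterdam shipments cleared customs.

(a)

|A| = 13, |A ∩ B| = 5, |A ∖ B| = 8.
(a) |A ∩ B| / |A| ≥ 1/3: holds.
(b) |A ∩ B| > |A ∖ B|: fails.
(c) |A ∩ B| = 11: fails.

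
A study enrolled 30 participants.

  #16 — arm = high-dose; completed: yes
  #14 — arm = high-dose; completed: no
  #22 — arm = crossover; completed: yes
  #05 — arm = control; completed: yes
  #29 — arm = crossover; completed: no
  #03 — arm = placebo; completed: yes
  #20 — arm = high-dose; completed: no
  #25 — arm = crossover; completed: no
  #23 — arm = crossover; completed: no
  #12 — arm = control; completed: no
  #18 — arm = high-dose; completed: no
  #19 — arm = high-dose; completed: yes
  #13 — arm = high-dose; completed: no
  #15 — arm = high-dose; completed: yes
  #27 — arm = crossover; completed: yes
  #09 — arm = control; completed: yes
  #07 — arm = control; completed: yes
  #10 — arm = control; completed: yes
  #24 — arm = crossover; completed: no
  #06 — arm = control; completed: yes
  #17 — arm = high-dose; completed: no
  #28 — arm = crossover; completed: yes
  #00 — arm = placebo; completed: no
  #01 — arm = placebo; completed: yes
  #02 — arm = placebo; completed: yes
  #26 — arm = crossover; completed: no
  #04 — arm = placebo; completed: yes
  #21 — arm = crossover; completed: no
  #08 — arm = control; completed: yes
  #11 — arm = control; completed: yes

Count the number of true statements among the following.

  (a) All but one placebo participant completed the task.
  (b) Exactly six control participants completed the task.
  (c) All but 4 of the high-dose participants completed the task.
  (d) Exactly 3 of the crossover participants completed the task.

(a) placebo: |A| = 5, |A ∩ B| = 4; needs |A ∖ B| = 1 — true.
(b) control: |A| = 8, |A ∩ B| = 7; needs |A ∩ B| = 6 — false.
(c) high-dose: |A| = 8, |A ∩ B| = 3; needs |A ∖ B| = 4 — false.
(d) crossover: |A| = 9, |A ∩ B| = 3; needs |A ∩ B| = 3 — true.

2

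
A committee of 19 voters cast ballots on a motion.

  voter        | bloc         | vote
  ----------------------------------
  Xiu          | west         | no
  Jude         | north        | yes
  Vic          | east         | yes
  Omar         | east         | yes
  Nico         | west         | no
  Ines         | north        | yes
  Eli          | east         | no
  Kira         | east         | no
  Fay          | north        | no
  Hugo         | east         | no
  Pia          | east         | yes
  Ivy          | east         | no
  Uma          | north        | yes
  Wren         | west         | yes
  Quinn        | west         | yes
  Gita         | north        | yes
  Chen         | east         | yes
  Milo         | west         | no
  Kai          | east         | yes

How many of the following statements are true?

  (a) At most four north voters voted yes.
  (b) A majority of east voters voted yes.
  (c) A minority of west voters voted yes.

3

(a) north: |A| = 5, |A ∩ B| = 4; needs |A ∩ B| ≤ 4 — true.
(b) east: |A| = 9, |A ∩ B| = 5; needs |A ∩ B| > |A ∖ B| — true.
(c) west: |A| = 5, |A ∩ B| = 2; needs |A ∩ B| < |A ∖ B| — true.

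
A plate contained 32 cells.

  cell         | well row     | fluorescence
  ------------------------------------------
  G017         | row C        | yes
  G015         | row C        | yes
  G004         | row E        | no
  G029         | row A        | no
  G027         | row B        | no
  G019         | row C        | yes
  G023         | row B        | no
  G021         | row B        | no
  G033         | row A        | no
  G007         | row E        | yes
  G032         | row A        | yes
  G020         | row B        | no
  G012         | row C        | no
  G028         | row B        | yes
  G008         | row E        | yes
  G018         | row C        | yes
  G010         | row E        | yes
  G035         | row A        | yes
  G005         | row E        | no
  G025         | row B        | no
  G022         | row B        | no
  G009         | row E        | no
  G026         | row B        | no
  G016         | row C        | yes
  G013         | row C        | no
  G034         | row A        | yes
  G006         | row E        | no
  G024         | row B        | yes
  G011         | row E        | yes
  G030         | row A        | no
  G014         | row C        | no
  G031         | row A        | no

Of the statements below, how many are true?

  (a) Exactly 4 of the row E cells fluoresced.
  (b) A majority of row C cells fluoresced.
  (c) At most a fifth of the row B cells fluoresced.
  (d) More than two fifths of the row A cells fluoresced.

(a) row E: |A| = 8, |A ∩ B| = 4; needs |A ∩ B| = 4 — true.
(b) row C: |A| = 8, |A ∩ B| = 5; needs |A ∩ B| > |A ∖ B| — true.
(c) row B: |A| = 9, |A ∩ B| = 2; needs |A ∩ B| / |A| ≤ 1/5 — false.
(d) row A: |A| = 7, |A ∩ B| = 3; needs |A ∩ B| / |A| > 2/5 — true.

3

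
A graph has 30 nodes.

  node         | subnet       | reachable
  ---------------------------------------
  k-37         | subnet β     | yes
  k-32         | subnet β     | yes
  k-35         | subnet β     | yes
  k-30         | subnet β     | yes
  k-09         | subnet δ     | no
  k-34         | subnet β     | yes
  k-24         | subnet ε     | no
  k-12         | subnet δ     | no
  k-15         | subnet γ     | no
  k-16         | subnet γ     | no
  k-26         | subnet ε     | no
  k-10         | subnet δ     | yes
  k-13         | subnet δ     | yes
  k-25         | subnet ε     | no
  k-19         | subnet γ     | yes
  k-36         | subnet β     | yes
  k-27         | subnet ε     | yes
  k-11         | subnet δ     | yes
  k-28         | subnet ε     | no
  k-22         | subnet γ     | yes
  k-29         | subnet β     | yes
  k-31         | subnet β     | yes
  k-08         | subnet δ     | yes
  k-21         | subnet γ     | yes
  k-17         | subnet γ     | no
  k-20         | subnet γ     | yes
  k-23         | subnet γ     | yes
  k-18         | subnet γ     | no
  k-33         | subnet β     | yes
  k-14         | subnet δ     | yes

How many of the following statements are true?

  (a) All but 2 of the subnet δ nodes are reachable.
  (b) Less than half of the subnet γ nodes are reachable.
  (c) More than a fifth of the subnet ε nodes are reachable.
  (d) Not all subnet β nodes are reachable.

(a) subnet δ: |A| = 7, |A ∩ B| = 5; needs |A ∖ B| = 2 — true.
(b) subnet γ: |A| = 9, |A ∩ B| = 5; needs |A ∩ B| < |A ∖ B| — false.
(c) subnet ε: |A| = 5, |A ∩ B| = 1; needs |A ∩ B| / |A| > 1/5 — false.
(d) subnet β: |A| = 9, |A ∩ B| = 9; needs A ⊄ B (|A ∖ B| ≥ 1) — false.

1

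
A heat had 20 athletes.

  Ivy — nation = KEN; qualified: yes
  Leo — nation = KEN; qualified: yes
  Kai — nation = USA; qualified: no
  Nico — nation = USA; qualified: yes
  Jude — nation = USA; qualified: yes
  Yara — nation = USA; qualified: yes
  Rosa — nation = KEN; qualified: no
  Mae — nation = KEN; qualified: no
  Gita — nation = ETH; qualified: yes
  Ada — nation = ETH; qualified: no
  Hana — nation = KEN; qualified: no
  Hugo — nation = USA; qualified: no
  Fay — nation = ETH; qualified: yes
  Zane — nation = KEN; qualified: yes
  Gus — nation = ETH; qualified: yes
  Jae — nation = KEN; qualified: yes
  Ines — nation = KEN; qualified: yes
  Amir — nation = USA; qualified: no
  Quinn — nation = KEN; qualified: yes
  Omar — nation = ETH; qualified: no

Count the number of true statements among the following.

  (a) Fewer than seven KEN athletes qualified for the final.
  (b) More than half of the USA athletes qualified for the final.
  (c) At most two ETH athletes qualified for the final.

1

(a) KEN: |A| = 9, |A ∩ B| = 6; needs |A ∩ B| < 7 — true.
(b) USA: |A| = 6, |A ∩ B| = 3; needs |A ∩ B| > |A ∖ B| — false.
(c) ETH: |A| = 5, |A ∩ B| = 3; needs |A ∩ B| ≤ 2 — false.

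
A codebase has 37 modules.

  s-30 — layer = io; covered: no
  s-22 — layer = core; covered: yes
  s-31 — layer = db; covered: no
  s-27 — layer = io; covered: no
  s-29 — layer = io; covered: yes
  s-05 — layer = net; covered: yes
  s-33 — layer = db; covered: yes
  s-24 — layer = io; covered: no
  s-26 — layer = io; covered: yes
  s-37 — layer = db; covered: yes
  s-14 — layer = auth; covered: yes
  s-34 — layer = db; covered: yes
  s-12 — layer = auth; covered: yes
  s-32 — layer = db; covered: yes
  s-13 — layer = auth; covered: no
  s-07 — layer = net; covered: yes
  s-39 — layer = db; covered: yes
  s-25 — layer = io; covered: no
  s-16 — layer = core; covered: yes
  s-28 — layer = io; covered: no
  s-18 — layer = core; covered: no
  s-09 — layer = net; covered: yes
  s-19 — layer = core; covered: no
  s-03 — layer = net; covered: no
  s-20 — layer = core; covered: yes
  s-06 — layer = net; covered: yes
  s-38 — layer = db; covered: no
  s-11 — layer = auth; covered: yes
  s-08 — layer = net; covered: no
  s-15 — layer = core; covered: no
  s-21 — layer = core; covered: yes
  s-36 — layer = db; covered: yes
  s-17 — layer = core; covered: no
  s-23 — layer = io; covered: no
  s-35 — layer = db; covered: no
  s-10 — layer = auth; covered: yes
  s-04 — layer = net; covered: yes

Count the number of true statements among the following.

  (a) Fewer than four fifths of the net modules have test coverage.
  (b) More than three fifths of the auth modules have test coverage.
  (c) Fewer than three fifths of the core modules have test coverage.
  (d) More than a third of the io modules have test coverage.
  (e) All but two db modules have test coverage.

3

(a) net: |A| = 7, |A ∩ B| = 5; needs |A ∩ B| / |A| < 4/5 — true.
(b) auth: |A| = 5, |A ∩ B| = 4; needs |A ∩ B| / |A| > 3/5 — true.
(c) core: |A| = 8, |A ∩ B| = 4; needs |A ∩ B| / |A| < 3/5 — true.
(d) io: |A| = 8, |A ∩ B| = 2; needs |A ∩ B| / |A| > 1/3 — false.
(e) db: |A| = 9, |A ∩ B| = 6; needs |A ∖ B| = 2 — false.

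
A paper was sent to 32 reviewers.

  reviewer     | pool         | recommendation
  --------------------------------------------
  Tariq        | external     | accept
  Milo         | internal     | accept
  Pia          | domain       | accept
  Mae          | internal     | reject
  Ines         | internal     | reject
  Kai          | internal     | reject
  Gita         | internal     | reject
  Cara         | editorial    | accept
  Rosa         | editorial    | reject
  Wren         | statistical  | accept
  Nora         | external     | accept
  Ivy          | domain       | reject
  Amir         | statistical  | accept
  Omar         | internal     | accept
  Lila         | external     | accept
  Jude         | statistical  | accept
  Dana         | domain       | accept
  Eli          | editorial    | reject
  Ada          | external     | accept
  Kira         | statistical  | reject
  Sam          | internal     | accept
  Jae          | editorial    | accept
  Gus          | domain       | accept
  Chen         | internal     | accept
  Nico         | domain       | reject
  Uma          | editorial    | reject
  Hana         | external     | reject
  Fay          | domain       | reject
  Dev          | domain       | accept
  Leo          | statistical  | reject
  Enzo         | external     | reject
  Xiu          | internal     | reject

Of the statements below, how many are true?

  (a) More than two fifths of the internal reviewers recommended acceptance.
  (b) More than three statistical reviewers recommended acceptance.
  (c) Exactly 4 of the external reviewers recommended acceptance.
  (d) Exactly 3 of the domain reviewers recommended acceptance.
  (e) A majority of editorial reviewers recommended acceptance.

2

(a) internal: |A| = 9, |A ∩ B| = 4; needs |A ∩ B| / |A| > 2/5 — true.
(b) statistical: |A| = 5, |A ∩ B| = 3; needs |A ∩ B| > 3 — false.
(c) external: |A| = 6, |A ∩ B| = 4; needs |A ∩ B| = 4 — true.
(d) domain: |A| = 7, |A ∩ B| = 4; needs |A ∩ B| = 3 — false.
(e) editorial: |A| = 5, |A ∩ B| = 2; needs |A ∩ B| > |A ∖ B| — false.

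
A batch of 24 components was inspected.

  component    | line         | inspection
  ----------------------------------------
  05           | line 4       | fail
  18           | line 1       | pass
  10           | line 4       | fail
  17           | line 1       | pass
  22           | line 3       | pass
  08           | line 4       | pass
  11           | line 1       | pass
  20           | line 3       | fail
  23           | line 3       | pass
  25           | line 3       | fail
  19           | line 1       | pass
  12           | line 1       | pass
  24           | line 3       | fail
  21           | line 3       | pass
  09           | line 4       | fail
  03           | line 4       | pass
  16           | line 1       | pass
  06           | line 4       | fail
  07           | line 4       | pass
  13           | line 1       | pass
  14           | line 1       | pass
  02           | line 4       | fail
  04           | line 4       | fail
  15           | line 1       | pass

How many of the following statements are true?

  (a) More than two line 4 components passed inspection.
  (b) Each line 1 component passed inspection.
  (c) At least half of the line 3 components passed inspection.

(a) line 4: |A| = 9, |A ∩ B| = 3; needs |A ∩ B| > 2 — true.
(b) line 1: |A| = 9, |A ∩ B| = 9; needs A ⊆ B, i.e. every element of A is in B (|A ∖ B| = 0) — true.
(c) line 3: |A| = 6, |A ∩ B| = 3; needs |A ∩ B| ≥ |A ∖ B| — true.

3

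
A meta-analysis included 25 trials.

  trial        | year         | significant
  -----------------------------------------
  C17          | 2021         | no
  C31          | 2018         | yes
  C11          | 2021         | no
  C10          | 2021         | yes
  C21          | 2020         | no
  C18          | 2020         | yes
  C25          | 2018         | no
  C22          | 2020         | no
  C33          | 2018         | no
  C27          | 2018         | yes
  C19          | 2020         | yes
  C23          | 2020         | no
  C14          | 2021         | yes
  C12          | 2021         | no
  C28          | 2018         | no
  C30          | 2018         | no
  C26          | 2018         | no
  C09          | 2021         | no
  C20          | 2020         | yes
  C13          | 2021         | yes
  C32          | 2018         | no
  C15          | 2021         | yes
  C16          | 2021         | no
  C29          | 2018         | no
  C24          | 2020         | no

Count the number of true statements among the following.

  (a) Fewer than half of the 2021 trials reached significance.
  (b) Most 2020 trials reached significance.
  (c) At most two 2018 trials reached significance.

(a) 2021: |A| = 9, |A ∩ B| = 4; needs |A ∩ B| < |A ∖ B| — true.
(b) 2020: |A| = 7, |A ∩ B| = 3; needs |A ∩ B| > |A ∖ B| — false.
(c) 2018: |A| = 9, |A ∩ B| = 2; needs |A ∩ B| ≤ 2 — true.

2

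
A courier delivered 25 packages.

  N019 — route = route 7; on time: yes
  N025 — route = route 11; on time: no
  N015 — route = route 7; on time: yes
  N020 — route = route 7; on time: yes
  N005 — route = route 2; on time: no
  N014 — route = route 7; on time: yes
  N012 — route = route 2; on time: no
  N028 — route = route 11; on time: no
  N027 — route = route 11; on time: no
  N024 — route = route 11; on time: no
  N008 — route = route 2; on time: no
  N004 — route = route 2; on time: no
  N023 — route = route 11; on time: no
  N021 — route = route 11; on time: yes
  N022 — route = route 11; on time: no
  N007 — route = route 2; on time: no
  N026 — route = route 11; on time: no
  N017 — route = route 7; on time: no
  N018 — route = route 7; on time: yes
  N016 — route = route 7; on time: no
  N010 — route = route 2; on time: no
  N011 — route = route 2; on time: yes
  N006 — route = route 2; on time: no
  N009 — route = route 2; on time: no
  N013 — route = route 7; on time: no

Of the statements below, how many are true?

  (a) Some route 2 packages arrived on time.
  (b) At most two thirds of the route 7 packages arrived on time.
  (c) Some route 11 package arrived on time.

3

(a) route 2: |A| = 9, |A ∩ B| = 1; needs A ∩ B ≠ ∅ (|A ∩ B| ≥ 1) — true.
(b) route 7: |A| = 8, |A ∩ B| = 5; needs |A ∩ B| / |A| ≤ 2/3 — true.
(c) route 11: |A| = 8, |A ∩ B| = 1; needs A ∩ B ≠ ∅ (|A ∩ B| ≥ 1) — true.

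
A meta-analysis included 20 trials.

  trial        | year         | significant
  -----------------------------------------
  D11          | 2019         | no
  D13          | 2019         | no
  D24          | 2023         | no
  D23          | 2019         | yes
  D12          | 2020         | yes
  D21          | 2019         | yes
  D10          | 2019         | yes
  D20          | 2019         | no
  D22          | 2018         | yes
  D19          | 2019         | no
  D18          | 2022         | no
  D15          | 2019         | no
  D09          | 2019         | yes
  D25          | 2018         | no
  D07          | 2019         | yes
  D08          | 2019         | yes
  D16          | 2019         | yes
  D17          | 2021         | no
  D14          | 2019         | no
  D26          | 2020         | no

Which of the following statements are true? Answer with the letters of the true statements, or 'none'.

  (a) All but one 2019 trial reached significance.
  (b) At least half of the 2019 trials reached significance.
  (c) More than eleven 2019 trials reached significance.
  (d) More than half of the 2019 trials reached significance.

|A| = 13, |A ∩ B| = 7, |A ∖ B| = 6.
(a) |A ∖ B| = 1: fails.
(b) |A ∩ B| ≥ |A ∖ B|: holds.
(c) |A ∩ B| > 11: fails.
(d) |A ∩ B| > |A ∖ B|: holds.

(b), (d)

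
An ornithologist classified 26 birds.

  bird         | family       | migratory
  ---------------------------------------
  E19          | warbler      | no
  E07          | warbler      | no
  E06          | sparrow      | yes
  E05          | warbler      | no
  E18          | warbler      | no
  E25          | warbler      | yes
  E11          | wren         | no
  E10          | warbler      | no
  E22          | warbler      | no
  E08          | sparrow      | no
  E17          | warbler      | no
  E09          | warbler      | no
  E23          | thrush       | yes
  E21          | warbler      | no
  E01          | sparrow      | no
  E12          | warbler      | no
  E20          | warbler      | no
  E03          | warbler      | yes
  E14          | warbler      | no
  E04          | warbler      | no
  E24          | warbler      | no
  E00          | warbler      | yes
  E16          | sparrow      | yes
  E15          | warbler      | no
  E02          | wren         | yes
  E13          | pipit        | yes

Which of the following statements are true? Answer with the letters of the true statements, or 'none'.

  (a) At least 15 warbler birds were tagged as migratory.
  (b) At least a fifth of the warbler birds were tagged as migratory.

|A| = 18, |A ∩ B| = 3, |A ∖ B| = 15.
(a) |A ∩ B| ≥ 15: fails.
(b) |A ∩ B| / |A| ≥ 1/5: fails.

none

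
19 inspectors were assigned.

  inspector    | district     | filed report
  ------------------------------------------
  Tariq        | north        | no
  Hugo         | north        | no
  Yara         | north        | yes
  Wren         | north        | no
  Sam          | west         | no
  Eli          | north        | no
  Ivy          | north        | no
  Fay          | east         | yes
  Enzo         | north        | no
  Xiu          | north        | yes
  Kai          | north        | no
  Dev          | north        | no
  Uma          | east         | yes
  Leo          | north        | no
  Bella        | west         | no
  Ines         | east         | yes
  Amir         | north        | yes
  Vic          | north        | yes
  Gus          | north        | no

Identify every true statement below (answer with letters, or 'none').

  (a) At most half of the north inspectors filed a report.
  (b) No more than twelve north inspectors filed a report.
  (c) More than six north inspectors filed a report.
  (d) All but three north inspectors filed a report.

(a), (b)

|A| = 14, |A ∩ B| = 4, |A ∖ B| = 10.
(a) |A ∩ B| ≤ |A ∖ B|: holds.
(b) |A ∩ B| ≤ 12: holds.
(c) |A ∩ B| > 6: fails.
(d) |A ∖ B| = 3: fails.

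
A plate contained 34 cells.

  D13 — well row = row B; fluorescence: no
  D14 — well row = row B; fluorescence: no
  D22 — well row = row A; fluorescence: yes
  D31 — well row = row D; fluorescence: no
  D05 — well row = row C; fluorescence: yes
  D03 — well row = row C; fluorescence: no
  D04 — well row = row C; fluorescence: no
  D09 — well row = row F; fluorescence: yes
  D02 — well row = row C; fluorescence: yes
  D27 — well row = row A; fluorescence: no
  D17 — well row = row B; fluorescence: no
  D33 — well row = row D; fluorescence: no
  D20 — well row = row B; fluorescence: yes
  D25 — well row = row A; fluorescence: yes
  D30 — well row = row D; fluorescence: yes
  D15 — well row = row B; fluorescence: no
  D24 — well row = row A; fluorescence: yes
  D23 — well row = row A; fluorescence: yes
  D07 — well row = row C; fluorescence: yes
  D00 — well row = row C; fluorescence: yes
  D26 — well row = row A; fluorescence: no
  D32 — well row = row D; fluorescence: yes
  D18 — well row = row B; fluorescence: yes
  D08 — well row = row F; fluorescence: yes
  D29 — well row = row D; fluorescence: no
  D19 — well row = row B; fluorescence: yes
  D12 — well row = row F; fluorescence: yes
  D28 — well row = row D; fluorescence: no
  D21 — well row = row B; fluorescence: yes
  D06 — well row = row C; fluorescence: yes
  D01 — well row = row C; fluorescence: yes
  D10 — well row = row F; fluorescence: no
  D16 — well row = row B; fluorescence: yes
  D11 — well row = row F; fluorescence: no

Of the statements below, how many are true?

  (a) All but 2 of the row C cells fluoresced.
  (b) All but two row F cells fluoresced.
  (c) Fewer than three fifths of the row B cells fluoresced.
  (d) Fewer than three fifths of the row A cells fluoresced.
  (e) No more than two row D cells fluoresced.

(a) row C: |A| = 8, |A ∩ B| = 6; needs |A ∖ B| = 2 — true.
(b) row F: |A| = 5, |A ∩ B| = 3; needs |A ∖ B| = 2 — true.
(c) row B: |A| = 9, |A ∩ B| = 5; needs |A ∩ B| / |A| < 3/5 — true.
(d) row A: |A| = 6, |A ∩ B| = 4; needs |A ∩ B| / |A| < 3/5 — false.
(e) row D: |A| = 6, |A ∩ B| = 2; needs |A ∩ B| ≤ 2 — true.

4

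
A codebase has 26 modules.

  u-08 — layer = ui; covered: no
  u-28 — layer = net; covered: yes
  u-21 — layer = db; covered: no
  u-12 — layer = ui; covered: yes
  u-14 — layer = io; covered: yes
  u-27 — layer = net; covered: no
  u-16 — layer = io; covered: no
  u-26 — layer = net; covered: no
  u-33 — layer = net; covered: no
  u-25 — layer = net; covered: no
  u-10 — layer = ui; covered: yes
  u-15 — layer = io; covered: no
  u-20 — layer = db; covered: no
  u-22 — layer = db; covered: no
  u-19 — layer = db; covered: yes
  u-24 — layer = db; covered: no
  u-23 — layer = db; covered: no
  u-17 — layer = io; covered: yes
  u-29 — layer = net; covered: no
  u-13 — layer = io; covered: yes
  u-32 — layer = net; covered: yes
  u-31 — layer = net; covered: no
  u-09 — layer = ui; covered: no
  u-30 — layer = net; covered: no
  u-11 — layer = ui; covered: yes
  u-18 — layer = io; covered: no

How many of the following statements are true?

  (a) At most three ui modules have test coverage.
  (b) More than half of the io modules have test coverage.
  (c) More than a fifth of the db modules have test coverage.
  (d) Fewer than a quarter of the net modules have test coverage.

2

(a) ui: |A| = 5, |A ∩ B| = 3; needs |A ∩ B| ≤ 3 — true.
(b) io: |A| = 6, |A ∩ B| = 3; needs |A ∩ B| > |A ∖ B| — false.
(c) db: |A| = 6, |A ∩ B| = 1; needs |A ∩ B| / |A| > 1/5 — false.
(d) net: |A| = 9, |A ∩ B| = 2; needs |A ∩ B| / |A| < 1/4 — true.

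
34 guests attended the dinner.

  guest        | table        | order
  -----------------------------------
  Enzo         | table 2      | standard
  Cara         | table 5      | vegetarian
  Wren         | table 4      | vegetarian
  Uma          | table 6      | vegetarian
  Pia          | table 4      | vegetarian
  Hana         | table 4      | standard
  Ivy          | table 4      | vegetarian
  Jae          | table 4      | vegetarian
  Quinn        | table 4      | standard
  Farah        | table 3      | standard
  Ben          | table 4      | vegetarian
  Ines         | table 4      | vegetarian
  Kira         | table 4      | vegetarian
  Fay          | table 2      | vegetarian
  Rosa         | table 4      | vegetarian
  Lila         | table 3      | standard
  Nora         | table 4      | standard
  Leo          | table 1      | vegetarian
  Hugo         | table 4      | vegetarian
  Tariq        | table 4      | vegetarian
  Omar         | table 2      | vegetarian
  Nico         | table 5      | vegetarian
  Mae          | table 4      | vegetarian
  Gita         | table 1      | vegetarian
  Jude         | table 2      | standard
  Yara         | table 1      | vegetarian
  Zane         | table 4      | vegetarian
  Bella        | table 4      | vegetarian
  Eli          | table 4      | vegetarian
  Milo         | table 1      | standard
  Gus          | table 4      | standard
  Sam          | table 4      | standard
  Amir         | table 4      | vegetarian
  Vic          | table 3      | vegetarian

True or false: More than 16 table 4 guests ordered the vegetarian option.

The determiner here denotes the relation: |A ∩ B| > 16.
|A| = 20, |A ∩ B| = 15, |A ∖ B| = 5.
|A ∩ B| = 15, so the statement is false.

False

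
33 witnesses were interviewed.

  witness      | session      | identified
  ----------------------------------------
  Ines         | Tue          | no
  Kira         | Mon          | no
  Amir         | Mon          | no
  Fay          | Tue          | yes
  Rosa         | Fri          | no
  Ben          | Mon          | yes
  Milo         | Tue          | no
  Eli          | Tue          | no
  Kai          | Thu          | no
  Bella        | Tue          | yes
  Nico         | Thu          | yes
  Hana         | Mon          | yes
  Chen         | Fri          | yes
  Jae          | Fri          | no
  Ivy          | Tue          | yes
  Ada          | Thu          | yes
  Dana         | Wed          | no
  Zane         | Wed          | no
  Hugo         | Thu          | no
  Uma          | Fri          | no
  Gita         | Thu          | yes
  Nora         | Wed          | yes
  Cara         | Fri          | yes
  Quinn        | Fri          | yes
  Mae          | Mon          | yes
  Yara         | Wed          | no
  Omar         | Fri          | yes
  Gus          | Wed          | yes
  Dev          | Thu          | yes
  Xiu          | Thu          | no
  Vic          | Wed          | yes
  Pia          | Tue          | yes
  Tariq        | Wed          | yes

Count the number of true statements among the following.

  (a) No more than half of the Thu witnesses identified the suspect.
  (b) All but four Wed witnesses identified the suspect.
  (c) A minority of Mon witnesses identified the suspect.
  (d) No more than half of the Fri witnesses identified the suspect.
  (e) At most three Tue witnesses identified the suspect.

(a) Thu: |A| = 7, |A ∩ B| = 4; needs |A ∩ B| ≤ |A ∖ B| — false.
(b) Wed: |A| = 7, |A ∩ B| = 4; needs |A ∖ B| = 4 — false.
(c) Mon: |A| = 5, |A ∩ B| = 3; needs |A ∩ B| < |A ∖ B| — false.
(d) Fri: |A| = 7, |A ∩ B| = 4; needs |A ∩ B| ≤ |A ∖ B| — false.
(e) Tue: |A| = 7, |A ∩ B| = 4; needs |A ∩ B| ≤ 3 — false.

0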